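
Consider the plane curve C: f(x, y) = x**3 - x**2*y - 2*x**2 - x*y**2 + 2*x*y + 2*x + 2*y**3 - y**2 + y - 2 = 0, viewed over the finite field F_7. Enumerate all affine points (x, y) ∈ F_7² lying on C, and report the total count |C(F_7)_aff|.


Affine F_7-points: {(0, 1), (1, 6), (2, 5), (4, 1), (6, 0), (6, 1), (6, 6)}; count = 7.

For each of the 49 pairs (x, y) ∈ F_7², evaluate f(x, y) mod 7. Record the zeros.
  x = 0: [0↦5, 1↦0, 2↦5, 3↦4, 4↦2, 5↦4, 6↦1]  zeros at y ∈ {1}
  x = 1: [0↦6, 1↦1, 2↦4, 3↦6, 4↦5, 5↦6, 6↦0]  zeros at y ∈ {6}
  x = 2: [0↦2, 1↦2, 2↦1, 3↦4, 4↦2, 5↦0, 6↦3]  zeros at y ∈ {5}
  x = 3: [0↦6, 1↦2, 2↦2, 3↦4, 4↦6, 5↦6, 6↦2]  zeros at y ∈ ∅
  x = 4: [0↦3, 1↦0, 2↦6, 3↦5, 4↦2, 5↦2, 6↦3]  zeros at y ∈ {1}
  x = 5: [0↦6, 1↦2, 2↦5, 3↦6, 4↦3, 5↦1, 6↦5]  zeros at y ∈ ∅
  x = 6: [0↦0, 1↦0, 2↦5, 3↦6, 4↦1, 5↦2, 6↦0]  zeros at y ∈ {0, 1, 6}
Collecting zeros: affine points = {(0, 1), (1, 6), (2, 5), (4, 1), (6, 0), (6, 1), (6, 6)}.
Total count |C(F_7)_aff| = 7.


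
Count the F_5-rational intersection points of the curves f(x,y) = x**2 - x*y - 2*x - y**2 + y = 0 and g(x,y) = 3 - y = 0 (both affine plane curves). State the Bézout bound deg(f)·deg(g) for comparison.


Common zeros: {(1, 3), (4, 3)}; count = 2; Bézout bound = 2.

deg(f) = 2, deg(g) = 1, so Bézout bound = 2.
Scan x ∈ F_5. For each x, list the y ∈ F_5 with f(x, y) ≡ 0 and those with g(x, y) ≡ 0 (mod 5); the common zeros in that column are the intersection.
  x = 0: f ≡ 0 at y ∈ {0, 1}; g ≡ 0 at y ∈ {3}; common: ∅.
  x = 1: f ≡ 0 at y ∈ {2, 3}; g ≡ 0 at y ∈ {3}; common: {3}.
  x = 2: f ≡ 0 at y ∈ {0, 4}; g ≡ 0 at y ∈ {3}; common: ∅.
  x = 3: f ≡ 0 at y ∈ {1, 2}; g ≡ 0 at y ∈ {3}; common: ∅.
  x = 4: f ≡ 0 at y ∈ {3, 4}; g ≡ 0 at y ∈ {3}; common: {3}.
Collecting: common zeros = {(1, 3), (4, 3)}, so the count is 2.
Comparison with the Bézout bound: 2 ≤ 2 = deg(f)·deg(g), as expected for curves with no common component (the bound is attained).


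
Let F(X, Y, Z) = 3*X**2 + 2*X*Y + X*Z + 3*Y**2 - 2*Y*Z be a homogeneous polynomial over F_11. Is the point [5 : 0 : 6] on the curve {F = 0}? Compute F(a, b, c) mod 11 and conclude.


F(5,0,6) ≡ 6 (mod 11); P is NOT on the curve.

Evaluate F(5, 0, 6) term-by-term (mod 11).
  3*X**2 ↦ 3·25·1·1 = 75
  2*X*Y ↦ 2·5·0·1 = 0
  X*Z ↦ 1·5·1·6 = 30
  3*Y**2 ↦ 3·1·0·1 = 0
  -2*Y*Z ↦ -2·1·0·6 = 0
Sum: F(5, 0, 6) = (75) + (0) + (30) + (0) + (0) = 105.
Reducing mod 11: 105 ≡ 6 (mod 11).
Since F(a, b, c) ≡ 6 ≠ 0 (mod 11), P does NOT lie on the curve.


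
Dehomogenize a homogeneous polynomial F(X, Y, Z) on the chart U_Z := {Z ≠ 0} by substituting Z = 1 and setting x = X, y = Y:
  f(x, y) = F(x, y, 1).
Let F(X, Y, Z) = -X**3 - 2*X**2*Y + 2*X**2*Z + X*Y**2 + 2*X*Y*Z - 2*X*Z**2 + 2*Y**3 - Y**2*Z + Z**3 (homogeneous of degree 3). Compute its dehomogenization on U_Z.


f(x, y) = -x**3 - 2*x**2*y + 2*x**2 + x*y**2 + 2*x*y - 2*x + 2*y**3 - y**2 + 1

On U_Z we set Z = 1. Each monomial c·X^i·Y^j·Z^k in F becomes c·x^i·y^j·1^k = c·x^i·y^j.
Substituting Z = 1: F(X, Y, 1) = -x**3 - 2*x**2*y + 2*x**2 + x*y**2 + 2*x*y - 2*x + 2*y**3 - y**2 + 1.
Note: deg(f) ≤ deg(F) = 3; strict inequality happens when F is divisible by Z (lost terms).


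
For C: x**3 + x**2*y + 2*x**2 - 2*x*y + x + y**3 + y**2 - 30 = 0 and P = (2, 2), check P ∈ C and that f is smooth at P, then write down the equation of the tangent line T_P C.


Tangent line at P: 25*x + 16*y - 82 = 0.

Step 1: f(2, 2) = 0, so P lies on C.
Step 2: partial derivatives
  f_x(x, y) = 3*x**2 + 2*x*y + 4*x - 2*y + 1, f_y(x, y) = x**2 - 2*x + 3*y**2 + 2*y.
  f_x(P) = 25, f_y(P) = 16 (gradient nonzero, so P is smooth).
Step 3: tangent line at P: 25·(x − 2) + 16·(y − 2) = 0.
Expanding: 25*x + 16*y - 82 = 0.


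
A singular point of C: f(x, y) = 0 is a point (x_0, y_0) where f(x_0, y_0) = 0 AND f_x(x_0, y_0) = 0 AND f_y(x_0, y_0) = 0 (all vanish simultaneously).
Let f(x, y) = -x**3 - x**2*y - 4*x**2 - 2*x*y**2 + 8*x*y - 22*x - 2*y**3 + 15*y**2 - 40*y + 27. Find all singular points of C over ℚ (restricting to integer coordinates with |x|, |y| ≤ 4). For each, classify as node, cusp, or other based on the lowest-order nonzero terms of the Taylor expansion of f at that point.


Singular points: {(-2, 3)}; classification: node.

Compute partial derivatives:
  f_x = -3*x**2 - 2*x*y - 8*x - 2*y**2 + 8*y - 22.
  f_y = -x**2 - 4*x*y + 8*x - 6*y**2 + 30*y - 40.
Scan x_0 ∈ {−4, ..., 4}. For each x_0, f_y(x_0, y) is a polynomial in y; find its integer roots y ∈ {−4, ..., 4}, then test f_x and f at those candidates.
  x = -4: f_y(-4, y) = -6*y**2 + 46*y - 88; vanishes at y ∈ {4}. (-4, 4): f_x = -6 ≠ 0.
  x = -3: f_y(-3, y) = -6*y**2 + 42*y - 73; no integer root y with |y| ≤ 4.
  x = -2: f_y(-2, y) = -6*y**2 + 38*y - 60; vanishes at y ∈ {3}. (-2, 3): f_x = 0, f = 0 — SINGULAR.
  x = -1: f_y(-1, y) = -6*y**2 + 34*y - 49; no integer root y with |y| ≤ 4.
  x = 0: f_y(0, y) = -6*y**2 + 30*y - 40; no integer root y with |y| ≤ 4.
  x = 1: f_y(1, y) = -6*y**2 + 26*y - 33; no integer root y with |y| ≤ 4.
  x = 2: f_y(2, y) = -6*y**2 + 22*y - 28; no integer root y with |y| ≤ 4.
  x = 3: f_y(3, y) = -6*y**2 + 18*y - 25; no integer root y with |y| ≤ 4.
  x = 4: f_y(4, y) = -6*y**2 + 14*y - 24; no integer root y with |y| ≤ 4.
Only singular point on the grid: (-2, 3).
Classify: substitute x = -2 + u, y = 3 + v and expand: f = -u**3 - u**2*v - u**2 - 2*u*v**2 - 2*v**3 + v**2.
No constant or linear terms (consistent with a singular point). Quadratic part: -u**2 + v**2. Cubic part: -u**3 - u**2*v - 2*u*v**2 - 2*v**3.
The quadratic part v**2 - u**2 = (v − u)(v + u) splits into two distinct linear factors, so there are two distinct tangent lines y − 3 = ±(x − -2) — this is a node (ordinary double point).
Classification: node.


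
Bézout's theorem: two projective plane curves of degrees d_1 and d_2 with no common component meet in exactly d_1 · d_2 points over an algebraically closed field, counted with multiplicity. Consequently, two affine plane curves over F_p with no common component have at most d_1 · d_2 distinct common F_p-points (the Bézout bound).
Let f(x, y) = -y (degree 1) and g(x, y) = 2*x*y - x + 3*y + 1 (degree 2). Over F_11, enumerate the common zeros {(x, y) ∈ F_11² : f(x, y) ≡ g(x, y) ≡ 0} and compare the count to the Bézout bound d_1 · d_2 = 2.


Common zeros: {(1, 0)}; count = 1; Bézout bound = 2.

deg(f) = 1, deg(g) = 2, so Bézout bound = 2.
Scan x ∈ F_11. For each x, list the y ∈ F_11 with f(x, y) ≡ 0 and those with g(x, y) ≡ 0 (mod 11); the common zeros in that column are the intersection.
  x = 0: f ≡ 0 at y ∈ {0}; g ≡ 0 at y ∈ {7}; common: ∅.
  x = 1: f ≡ 0 at y ∈ {0}; g ≡ 0 at y ∈ {0}; common: {0}.
  x = 2: f ≡ 0 at y ∈ {0}; g ≡ 0 at y ∈ {8}; common: ∅.
  x = 3: f ≡ 0 at y ∈ {0}; g ≡ 0 at y ∈ {10}; common: ∅.
  x = 4: f ≡ 0 at y ∈ {0}; g ≡ 0 at y ∈ ∅; common: ∅.
  x = 5: f ≡ 0 at y ∈ {0}; g ≡ 0 at y ∈ {2}; common: ∅.
  x = 6: f ≡ 0 at y ∈ {0}; g ≡ 0 at y ∈ {4}; common: ∅.
  x = 7: f ≡ 0 at y ∈ {0}; g ≡ 0 at y ∈ {1}; common: ∅.
  x = 8: f ≡ 0 at y ∈ {0}; g ≡ 0 at y ∈ {5}; common: ∅.
  x = 9: f ≡ 0 at y ∈ {0}; g ≡ 0 at y ∈ {3}; common: ∅.
  x = 10: f ≡ 0 at y ∈ {0}; g ≡ 0 at y ∈ {9}; common: ∅.
Collecting: common zeros = {(1, 0)}, so the count is 1.
Comparison with the Bézout bound: 1 ≤ 2 = deg(f)·deg(g), as expected for curves with no common component (the affine F_11-count falls short of the bound because intersections may lie at infinity, over extension fields, or carry multiplicity).


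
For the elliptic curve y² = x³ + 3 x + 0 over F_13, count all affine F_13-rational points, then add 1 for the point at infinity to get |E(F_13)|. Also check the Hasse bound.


Affine points = {(0, 0), (1, 2), (1, 11), (2, 1), (2, 12), (3, 6), (3, 7), (5, 6), (5, 7), (6, 0), (7, 0), (8, 4), (8, 9), (10, 4), (10, 9), (11, 5), (11, 8), (12, 3), (12, 10)}; affine count = 19; |E(F_13)| = 20.

Discriminant check: Δ ∝ 4a³ + 27b² = 4·3³ + 27·0² = 4·27 + 27·0 ≡ 4 (mod 13). Nonzero ⇒ E is nonsingular.
For each x ∈ F_13, compute rhs = x³ + 3·x + 0 mod 13, then count y ∈ F_13 with y² ≡ rhs.
  x = 0: rhs = 0, matching y values: 0 (1 points).
  x = 1: rhs = 4, matching y values: 2, 11 (2 points).
  x = 2: rhs = 1, matching y values: 1, 12 (2 points).
  x = 3: rhs = 10, matching y values: 6, 7 (2 points).
  x = 4: rhs = 11, matching y values: none (0 points).
  x = 5: rhs = 10, matching y values: 6, 7 (2 points).
  x = 6: rhs = 0, matching y values: 0 (1 points).
  x = 7: rhs = 0, matching y values: 0 (1 points).
  x = 8: rhs = 3, matching y values: 4, 9 (2 points).
  x = 9: rhs = 2, matching y values: none (0 points).
  x = 10: rhs = 3, matching y values: 4, 9 (2 points).
  x = 11: rhs = 12, matching y values: 5, 8 (2 points).
  x = 12: rhs = 9, matching y values: 3, 10 (2 points).
Total affine count: 19.
Full point count |E(F_13)| = 19 + 1 = 20.
Hasse bound: |20 − (13+1)| = |6| = 6 ≤ 2√13 ≈ 7.2111 ✓.


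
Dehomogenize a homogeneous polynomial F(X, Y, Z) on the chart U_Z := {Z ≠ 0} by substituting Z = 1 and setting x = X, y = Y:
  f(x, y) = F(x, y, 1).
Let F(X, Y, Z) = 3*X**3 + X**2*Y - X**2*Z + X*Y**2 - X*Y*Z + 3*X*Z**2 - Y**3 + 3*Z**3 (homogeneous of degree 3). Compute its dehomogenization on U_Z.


f(x, y) = 3*x**3 + x**2*y - x**2 + x*y**2 - x*y + 3*x - y**3 + 3

On U_Z we set Z = 1. Each monomial c·X^i·Y^j·Z^k in F becomes c·x^i·y^j·1^k = c·x^i·y^j.
Substituting Z = 1: F(X, Y, 1) = 3*x**3 + x**2*y - x**2 + x*y**2 - x*y + 3*x - y**3 + 3.
Note: deg(f) ≤ deg(F) = 3; strict inequality happens when F is divisible by Z (lost terms).


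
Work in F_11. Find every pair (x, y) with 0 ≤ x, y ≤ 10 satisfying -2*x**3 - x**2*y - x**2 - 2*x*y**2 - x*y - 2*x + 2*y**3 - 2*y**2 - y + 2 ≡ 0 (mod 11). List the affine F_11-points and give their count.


Affine F_11-points: {(0, 7), (1, 5), (2, 0), (2, 1), (2, 2), (3, 8), (4, 8), (5, 8), (6, 10), (9, 7)}; count = 10.

For each of the 121 pairs (x, y) ∈ F_11², evaluate f(x, y) mod 11. Record the zeros.
  x = 0: [0↦2, 1↦1, 2↦8, 3↦2, 4↦6, 5↦10, 6↦4, 7↦0, 8↦10, 9↦2, 10↦10]  zeros at y ∈ {7}
  x = 1: [0↦8, 1↦3, 2↦2, 3↦6, 4↦5, 5↦0, 6↦3, 7↦4, 8↦4, 9↦4, 10↦5]  zeros at y ∈ {5}
  x = 2: [0↦0, 1↦0, 2↦0, 3↦1, 4↦4, 5↦10, 6↦9, 7↦2, 8↦1, 9↦7, 10↦10]  zeros at y ∈ {0, 1, 2}
  x = 3: [0↦10, 1↦2, 2↦1, 3↦8, 4↦2, 5↦6, 6↦10, 7↦4, 8↦0, 9↦10, 10↦2]  zeros at y ∈ {8}
  x = 4: [0↦4, 1↦8, 2↦4, 3↦4, 4↦9, 5↦9, 6↦5, 7↦9, 8↦0, 9↦1, 10↦2]  zeros at y ∈ {8}
  x = 5: [0↦3, 1↦6, 2↦8, 3↦10, 4↦2, 5↦7, 6↦4, 7↦5, 8↦0, 9↦1, 10↦9]  zeros at y ∈ {8}
  x = 6: [0↦6, 1↦6, 2↦1, 3↦3, 4↦2, 5↦10, 6↦6, 7↦2, 8↦10, 9↦9, 10↦0]  zeros at y ∈ {10}
  x = 7: [0↦1, 1↦7, 2↦4, 3↦4, 4↦8, 5↦6, 6↦10, 7↦10, 8↦7, 9↦2, 10↦7]  zeros at y ∈ ∅
  x = 8: [0↦9, 1↦8, 2↦5, 3↦1, 4↦8, 5↦5, 6↦4, 7↦6, 8↦1, 9↦1, 10↦7]  zeros at y ∈ ∅
  x = 9: [0↦7, 1↦8, 2↦3, 3↦4, 4↦1, 5↦6, 6↦9, 7↦0, 8↦2, 9↦5, 10↦10]  zeros at y ∈ {7}
  x = 10: [0↦5, 1↦6, 2↦8, 3↦1, 4↦8, 5↦8, 6↦2, 7↦2, 8↦9, 9↦2, 10↦4]  zeros at y ∈ ∅
Collecting zeros: affine points = {(0, 7), (1, 5), (2, 0), (2, 1), (2, 2), (3, 8), (4, 8), (5, 8), (6, 10), (9, 7)}.
Total count |C(F_11)_aff| = 10.


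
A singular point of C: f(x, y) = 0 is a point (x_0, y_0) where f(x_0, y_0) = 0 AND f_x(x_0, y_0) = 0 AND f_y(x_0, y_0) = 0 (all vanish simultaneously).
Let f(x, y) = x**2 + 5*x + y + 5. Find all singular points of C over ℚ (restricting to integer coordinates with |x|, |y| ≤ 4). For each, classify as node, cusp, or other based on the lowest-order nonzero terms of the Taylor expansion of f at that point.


No singular points in the scanned grid; C is smooth there.

Compute partial derivatives:
  f_x = 2*x + 5.
  f_y = 1.
f_y = 1 is a nonzero constant, so f_y never vanishes: no point (x, y) can satisfy f = f_x = f_y = 0. In particular no (x, y) ∈ {−4, ..., 4}² is singular; the curve is smooth.


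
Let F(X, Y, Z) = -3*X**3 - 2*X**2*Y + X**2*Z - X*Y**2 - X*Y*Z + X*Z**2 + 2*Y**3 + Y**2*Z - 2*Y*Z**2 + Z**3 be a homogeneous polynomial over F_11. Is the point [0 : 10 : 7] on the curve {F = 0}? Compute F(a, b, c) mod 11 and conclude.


F(0,10,7) ≡ 6 (mod 11); P is NOT on the curve.

Evaluate F(0, 10, 7) term-by-term (mod 11).
  -3*X**3 ↦ -3·0·1·1 = 0
  -2*X**2*Y ↦ -2·0·10·1 = 0
  X**2*Z ↦ 1·0·1·7 = 0
  -X*Y**2 ↦ -1·0·100·1 = 0
  -X*Y*Z ↦ -1·0·10·7 = 0
  X*Z**2 ↦ 1·0·1·49 = 0
  2*Y**3 ↦ 2·1·1000·1 = 2000
  Y**2*Z ↦ 1·1·100·7 = 700
  -2*Y*Z**2 ↦ -2·1·10·49 = -980
  Z**3 ↦ 1·1·1·343 = 343
Sum: F(0, 10, 7) = (0) + (0) + (0) + (0) + (0) + (0) + (2000) + (700) + (-980) + (343) = 2063.
Reducing mod 11: 2063 ≡ 6 (mod 11).
Since F(a, b, c) ≡ 6 ≠ 0 (mod 11), P does NOT lie on the curve.


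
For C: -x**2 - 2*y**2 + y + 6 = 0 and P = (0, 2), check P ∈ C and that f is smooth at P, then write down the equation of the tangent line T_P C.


Tangent line at P: 14 - 7*y = 0.

Step 1: f(0, 2) = 0, so P lies on C.
Step 2: partial derivatives
  f_x(x, y) = -2*x, f_y(x, y) = 1 - 4*y.
  f_x(P) = 0, f_y(P) = -7 (gradient nonzero, so P is smooth).
Step 3: tangent line at P: 0·(x − 0) + -7·(y − 2) = 0.
Expanding: 14 - 7*y = 0.


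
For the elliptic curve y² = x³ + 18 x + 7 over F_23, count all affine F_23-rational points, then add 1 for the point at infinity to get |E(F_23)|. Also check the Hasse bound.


Affine points = {(1, 7), (1, 16), (6, 3), (6, 20), (7, 4), (7, 19), (9, 1), (9, 22), (11, 8), (11, 15), (13, 0), (14, 6), (14, 17), (15, 8), (15, 15), (19, 3), (19, 20), (20, 8), (20, 15), (21, 3), (21, 20)}; affine count = 21; |E(F_23)| = 22.

Discriminant check: Δ ∝ 4a³ + 27b² = 4·18³ + 27·7² = 4·5832 + 27·49 ≡ 18 (mod 23). Nonzero ⇒ E is nonsingular.
For each x ∈ F_23, compute rhs = x³ + 18·x + 7 mod 23, then count y ∈ F_23 with y² ≡ rhs.
  x = 0: rhs = 7, matching y values: none (0 points).
  x = 1: rhs = 3, matching y values: 7, 16 (2 points).
  x = 2: rhs = 5, matching y values: none (0 points).
  x = 3: rhs = 19, matching y values: none (0 points).
  x = 4: rhs = 5, matching y values: none (0 points).
  x = 5: rhs = 15, matching y values: none (0 points).
  x = 6: rhs = 9, matching y values: 3, 20 (2 points).
  x = 7: rhs = 16, matching y values: 4, 19 (2 points).
  x = 8: rhs = 19, matching y values: none (0 points).
  x = 9: rhs = 1, matching y values: 1, 22 (2 points).
  x = 10: rhs = 14, matching y values: none (0 points).
  x = 11: rhs = 18, matching y values: 8, 15 (2 points).
  x = 12: rhs = 19, matching y values: none (0 points).
  x = 13: rhs = 0, matching y values: 0 (1 points).
  x = 14: rhs = 13, matching y values: 6, 17 (2 points).
  x = 15: rhs = 18, matching y values: 8, 15 (2 points).
  x = 16: rhs = 21, matching y values: none (0 points).
  x = 17: rhs = 5, matching y values: none (0 points).
  x = 18: rhs = 22, matching y values: none (0 points).
  x = 19: rhs = 9, matching y values: 3, 20 (2 points).
  x = 20: rhs = 18, matching y values: 8, 15 (2 points).
  x = 21: rhs = 9, matching y values: 3, 20 (2 points).
  x = 22: rhs = 11, matching y values: none (0 points).
Total affine count: 21.
Full point count |E(F_23)| = 21 + 1 = 22.
Hasse bound: |22 − (23+1)| = |-2| = 2 ≤ 2√23 ≈ 9.5917 ✓.


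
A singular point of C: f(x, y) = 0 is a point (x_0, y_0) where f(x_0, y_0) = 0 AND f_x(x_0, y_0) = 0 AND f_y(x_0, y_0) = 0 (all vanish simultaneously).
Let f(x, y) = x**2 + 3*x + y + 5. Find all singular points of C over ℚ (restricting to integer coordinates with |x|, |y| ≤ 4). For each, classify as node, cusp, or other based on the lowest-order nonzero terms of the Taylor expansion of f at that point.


No singular points in the scanned grid; C is smooth there.

Compute partial derivatives:
  f_x = 2*x + 3.
  f_y = 1.
f_y = 1 is a nonzero constant, so f_y never vanishes: no point (x, y) can satisfy f = f_x = f_y = 0. In particular no (x, y) ∈ {−4, ..., 4}² is singular; the curve is smooth.


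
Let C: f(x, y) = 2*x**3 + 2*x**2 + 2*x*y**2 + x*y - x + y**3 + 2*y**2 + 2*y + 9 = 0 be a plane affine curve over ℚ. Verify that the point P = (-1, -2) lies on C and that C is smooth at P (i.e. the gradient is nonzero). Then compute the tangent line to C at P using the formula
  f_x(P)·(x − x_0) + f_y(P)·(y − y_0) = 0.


Tangent line at P: 7*x + 13*y + 33 = 0.

Step 1: f(-1, -2) = 0, so P lies on C.
Step 2: partial derivatives
  f_x(x, y) = 6*x**2 + 4*x + 2*y**2 + y - 1, f_y(x, y) = 4*x*y + x + 3*y**2 + 4*y + 2.
  f_x(P) = 7, f_y(P) = 13 (gradient nonzero, so P is smooth).
Step 3: tangent line at P: 7·(x − -1) + 13·(y − -2) = 0.
Expanding: 7*x + 13*y + 33 = 0.


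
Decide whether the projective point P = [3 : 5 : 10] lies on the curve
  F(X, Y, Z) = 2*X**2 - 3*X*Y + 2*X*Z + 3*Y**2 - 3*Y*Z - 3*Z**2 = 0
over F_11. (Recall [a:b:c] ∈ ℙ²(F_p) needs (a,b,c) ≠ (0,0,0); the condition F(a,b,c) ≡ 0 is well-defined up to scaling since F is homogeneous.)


F(3,5,10) ≡ 10 (mod 11); P is NOT on the curve.

Evaluate F(3, 5, 10) term-by-term (mod 11).
  2*X**2 ↦ 2·9·1·1 = 18
  -3*X*Y ↦ -3·3·5·1 = -45
  2*X*Z ↦ 2·3·1·10 = 60
  3*Y**2 ↦ 3·1·25·1 = 75
  -3*Y*Z ↦ -3·1·5·10 = -150
  -3*Z**2 ↦ -3·1·1·100 = -300
Sum: F(3, 5, 10) = (18) + (-45) + (60) + (75) + (-150) + (-300) = -342.
Reducing mod 11: -342 ≡ 10 (mod 11).
Since F(a, b, c) ≡ 10 ≠ 0 (mod 11), P does NOT lie on the curve.


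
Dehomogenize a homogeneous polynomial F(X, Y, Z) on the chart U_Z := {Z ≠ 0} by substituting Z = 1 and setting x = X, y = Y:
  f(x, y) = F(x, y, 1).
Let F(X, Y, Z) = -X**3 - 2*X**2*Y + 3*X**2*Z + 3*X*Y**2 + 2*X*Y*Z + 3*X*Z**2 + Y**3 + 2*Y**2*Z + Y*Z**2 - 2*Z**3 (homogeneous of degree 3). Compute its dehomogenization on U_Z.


f(x, y) = -x**3 - 2*x**2*y + 3*x**2 + 3*x*y**2 + 2*x*y + 3*x + y**3 + 2*y**2 + y - 2

On U_Z we set Z = 1. Each monomial c·X^i·Y^j·Z^k in F becomes c·x^i·y^j·1^k = c·x^i·y^j.
Substituting Z = 1: F(X, Y, 1) = -x**3 - 2*x**2*y + 3*x**2 + 3*x*y**2 + 2*x*y + 3*x + y**3 + 2*y**2 + y - 2.
Note: deg(f) ≤ deg(F) = 3; strict inequality happens when F is divisible by Z (lost terms).


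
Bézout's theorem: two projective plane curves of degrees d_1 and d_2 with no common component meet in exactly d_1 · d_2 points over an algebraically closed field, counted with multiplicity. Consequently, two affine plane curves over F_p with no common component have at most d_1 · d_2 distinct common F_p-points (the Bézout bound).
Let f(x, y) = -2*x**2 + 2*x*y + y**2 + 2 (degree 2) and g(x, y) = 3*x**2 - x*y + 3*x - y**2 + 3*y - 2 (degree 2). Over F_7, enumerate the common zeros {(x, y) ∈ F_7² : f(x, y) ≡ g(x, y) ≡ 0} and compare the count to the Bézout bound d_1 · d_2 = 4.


Common zeros: {(4, 1), (4, 5)}; count = 2; Bézout bound = 4.

deg(f) = 2, deg(g) = 2, so Bézout bound = 4.
Scan x ∈ F_7. For each x, list the y ∈ F_7 with f(x, y) ≡ 0 and those with g(x, y) ≡ 0 (mod 7); the common zeros in that column are the intersection.
  x = 0: f ≡ 0 at y ∈ ∅; g ≡ 0 at y ∈ {1, 2}; common: ∅.
  x = 1: f ≡ 0 at y ∈ {0, 5}; g ≡ 0 at y ∈ ∅; common: ∅.
  x = 2: f ≡ 0 at y ∈ ∅; g ≡ 0 at y ∈ {2, 6}; common: ∅.
  x = 3: f ≡ 0 at y ∈ {2, 6}; g ≡ 0 at y ∈ ∅; common: ∅.
  x = 4: f ≡ 0 at y ∈ {1, 5}; g ≡ 0 at y ∈ {1, 5}; common: {1, 5}.
  x = 5: f ≡ 0 at y ∈ ∅; g ≡ 0 at y ∈ ∅; common: ∅.
  x = 6: f ≡ 0 at y ∈ {0, 2}; g ≡ 0 at y ∈ {5, 6}; common: ∅.
Collecting: common zeros = {(4, 1), (4, 5)}, so the count is 2.
Comparison with the Bézout bound: 2 ≤ 4 = deg(f)·deg(g), as expected for curves with no common component (the affine F_7-count falls short of the bound because intersections may lie at infinity, over extension fields, or carry multiplicity).


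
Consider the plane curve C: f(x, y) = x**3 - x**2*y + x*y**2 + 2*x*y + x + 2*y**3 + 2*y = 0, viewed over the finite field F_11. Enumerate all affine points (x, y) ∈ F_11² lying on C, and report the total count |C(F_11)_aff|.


Affine F_11-points: {(0, 0), (2, 3), (4, 2), (5, 4), (5, 5), (6, 3), (7, 6), (8, 1), (8, 7), (8, 10), (9, 9)}; count = 11.

For each of the 121 pairs (x, y) ∈ F_11², evaluate f(x, y) mod 11. Record the zeros.
  x = 0: [0↦0, 1↦4, 2↦9, 3↦5, 4↦4, 5↦7, 6↦4, 7↦7, 8↦6, 9↦2, 10↦7]  zeros at y ∈ {0}
  x = 1: [0↦2, 1↦8, 2↦6, 3↦8, 4↦4, 5↦6, 6↦4, 7↦10, 8↦3, 9↦6, 10↦9]  zeros at y ∈ ∅
  x = 2: [0↦10, 1↦5, 2↦5, 3↦0, 4↦2, 5↦1, 6↦9, 7↦5, 8↦1, 9↦9, 10↦8]  zeros at y ∈ {3}
  x = 3: [0↦8, 1↦1, 2↦1, 3↦9, 4↦4, 5↦9, 6↦3, 7↦9, 8↦6, 9↦6, 10↦10]  zeros at y ∈ ∅
  x = 4: [0↦2, 1↦2, 2↦0, 3↦8, 4↦5, 5↦3, 6↦3, 7↦6, 8↦2, 9↦3, 10↦10]  zeros at y ∈ {2}
  x = 5: [0↦9, 1↦3, 2↦8, 3↦3, 4↦0, 5↦0, 6↦4, 7↦2, 8↦6, 9↦6, 10↦3]  zeros at y ∈ {4, 5}
  x = 6: [0↦2, 1↦10, 2↦9, 3↦0, 4↦6, 5↦6, 6↦1, 7↦3, 8↦2, 9↦10, 10↦6]  zeros at y ∈ {3}
  x = 7: [0↦9, 1↦7, 2↦9, 3↦5, 4↦7, 5↦5, 6↦0, 7↦4, 8↦7, 9↦10, 10↦3]  zeros at y ∈ {6}
  x = 8: [0↦3, 1↦0, 2↦3, 3↦2, 4↦9, 5↦3, 6↦7, 7↦0, 8↦5, 9↦1, 10↦0]  zeros at y ∈ {1, 7, 10}
  x = 9: [0↦1, 1↦6, 2↦8, 3↦8, 4↦7, 5↦6, 6↦6, 7↦8, 8↦2, 9↦0, 10↦3]  zeros at y ∈ {9}
  x = 10: [0↦9, 1↦9, 2↦8, 3↦7, 4↦7, 5↦9, 6↦3, 7↦1, 8↦4, 9↦2, 10↦7]  zeros at y ∈ ∅
Collecting zeros: affine points = {(0, 0), (2, 3), (4, 2), (5, 4), (5, 5), (6, 3), (7, 6), (8, 1), (8, 7), (8, 10), (9, 9)}.
Total count |C(F_11)_aff| = 11.


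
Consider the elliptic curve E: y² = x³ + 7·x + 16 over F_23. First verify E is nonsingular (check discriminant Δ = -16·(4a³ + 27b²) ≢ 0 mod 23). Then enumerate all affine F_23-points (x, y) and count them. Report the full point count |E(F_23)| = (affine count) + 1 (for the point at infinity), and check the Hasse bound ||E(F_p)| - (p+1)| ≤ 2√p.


Affine points = {(0, 4), (0, 19), (1, 1), (1, 22), (3, 8), (3, 15), (4, 4), (4, 19), (8, 3), (8, 20), (9, 7), (9, 16), (13, 2), (13, 21), (14, 11), (14, 12), (15, 0), (19, 4), (19, 19), (22, 10), (22, 13)}; affine count = 21; |E(F_23)| = 22.

Discriminant check: Δ ∝ 4a³ + 27b² = 4·7³ + 27·16² = 4·343 + 27·256 ≡ 4 (mod 23). Nonzero ⇒ E is nonsingular.
For each x ∈ F_23, compute rhs = x³ + 7·x + 16 mod 23, then count y ∈ F_23 with y² ≡ rhs.
  x = 0: rhs = 16, matching y values: 4, 19 (2 points).
  x = 1: rhs = 1, matching y values: 1, 22 (2 points).
  x = 2: rhs = 15, matching y values: none (0 points).
  x = 3: rhs = 18, matching y values: 8, 15 (2 points).
  x = 4: rhs = 16, matching y values: 4, 19 (2 points).
  x = 5: rhs = 15, matching y values: none (0 points).
  x = 6: rhs = 21, matching y values: none (0 points).
  x = 7: rhs = 17, matching y values: none (0 points).
  x = 8: rhs = 9, matching y values: 3, 20 (2 points).
  x = 9: rhs = 3, matching y values: 7, 16 (2 points).
  x = 10: rhs = 5, matching y values: none (0 points).
  x = 11: rhs = 21, matching y values: none (0 points).
  x = 12: rhs = 11, matching y values: none (0 points).
  x = 13: rhs = 4, matching y values: 2, 21 (2 points).
  x = 14: rhs = 6, matching y values: 11, 12 (2 points).
  x = 15: rhs = 0, matching y values: 0 (1 points).
  x = 16: rhs = 15, matching y values: none (0 points).
  x = 17: rhs = 11, matching y values: none (0 points).
  x = 18: rhs = 17, matching y values: none (0 points).
  x = 19: rhs = 16, matching y values: 4, 19 (2 points).
  x = 20: rhs = 14, matching y values: none (0 points).
  x = 21: rhs = 17, matching y values: none (0 points).
  x = 22: rhs = 8, matching y values: 10, 13 (2 points).
Total affine count: 21.
Full point count |E(F_23)| = 21 + 1 = 22.
Hasse bound: |22 − (23+1)| = |-2| = 2 ≤ 2√23 ≈ 9.5917 ✓.


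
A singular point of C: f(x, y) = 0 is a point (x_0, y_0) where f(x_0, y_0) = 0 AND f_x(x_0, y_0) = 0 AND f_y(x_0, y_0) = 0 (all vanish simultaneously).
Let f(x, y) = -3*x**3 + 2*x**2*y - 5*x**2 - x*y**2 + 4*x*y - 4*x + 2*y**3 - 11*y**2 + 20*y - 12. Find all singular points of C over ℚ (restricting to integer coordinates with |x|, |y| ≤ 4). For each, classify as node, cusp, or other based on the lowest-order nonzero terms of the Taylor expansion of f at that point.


Singular points: {(0, 2)}; classification: node.

Compute partial derivatives:
  f_x = -9*x**2 + 4*x*y - 10*x - y**2 + 4*y - 4.
  f_y = 2*x**2 - 2*x*y + 4*x + 6*y**2 - 22*y + 20.
Scan x_0 ∈ {−4, ..., 4}. For each x_0, f_y(x_0, y) is a polynomial in y; find its integer roots y ∈ {−4, ..., 4}, then test f_x and f at those candidates.
  x = -4: f_y(-4, y) = 6*y**2 - 14*y + 36; no integer root y with |y| ≤ 4.
  x = -3: f_y(-3, y) = 6*y**2 - 16*y + 26; no integer root y with |y| ≤ 4.
  x = -2: f_y(-2, y) = 6*y**2 - 18*y + 20; no integer root y with |y| ≤ 4.
  x = -1: f_y(-1, y) = 6*y**2 - 20*y + 18; no integer root y with |y| ≤ 4.
  x = 0: f_y(0, y) = 6*y**2 - 22*y + 20; vanishes at y ∈ {2}. (0, 2): f_x = 0, f = 0 — SINGULAR.
  x = 1: f_y(1, y) = 6*y**2 - 24*y + 26; no integer root y with |y| ≤ 4.
  x = 2: f_y(2, y) = 6*y**2 - 26*y + 36; no integer root y with |y| ≤ 4.
  x = 3: f_y(3, y) = 6*y**2 - 28*y + 50; no integer root y with |y| ≤ 4.
  x = 4: f_y(4, y) = 6*y**2 - 30*y + 68; no integer root y with |y| ≤ 4.
Only singular point on the grid: (0, 2).
Classify: substitute x = 0 + u, y = 2 + v and expand: f = -3*u**3 + 2*u**2*v - u**2 - u*v**2 + 2*v**3 + v**2.
No constant or linear terms (consistent with a singular point). Quadratic part: -u**2 + v**2. Cubic part: -3*u**3 + 2*u**2*v - u*v**2 + 2*v**3.
The quadratic part v**2 - u**2 = (v − u)(v + u) splits into two distinct linear factors, so there are two distinct tangent lines y − 2 = ±(x − 0) — this is a node (ordinary double point).
Classification: node.


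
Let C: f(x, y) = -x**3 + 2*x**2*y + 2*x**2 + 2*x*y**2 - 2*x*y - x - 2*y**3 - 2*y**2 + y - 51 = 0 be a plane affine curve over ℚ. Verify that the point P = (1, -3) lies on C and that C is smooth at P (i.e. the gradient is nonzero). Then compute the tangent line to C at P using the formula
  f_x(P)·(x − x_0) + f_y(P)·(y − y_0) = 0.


Tangent line at P: 12*x - 53*y - 171 = 0.

Step 1: f(1, -3) = 0, so P lies on C.
Step 2: partial derivatives
  f_x(x, y) = -3*x**2 + 4*x*y + 4*x + 2*y**2 - 2*y - 1, f_y(x, y) = 2*x**2 + 4*x*y - 2*x - 6*y**2 - 4*y + 1.
  f_x(P) = 12, f_y(P) = -53 (gradient nonzero, so P is smooth).
Step 3: tangent line at P: 12·(x − 1) + -53·(y − -3) = 0.
Expanding: 12*x - 53*y - 171 = 0.


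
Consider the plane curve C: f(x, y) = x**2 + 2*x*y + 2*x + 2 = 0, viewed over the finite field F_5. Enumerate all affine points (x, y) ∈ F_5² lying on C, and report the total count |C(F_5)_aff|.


Affine F_5-points: {(1, 0), (2, 0), (3, 3), (4, 3)}; count = 4.

For each of the 25 pairs (x, y) ∈ F_5², evaluate f(x, y) mod 5. Record the zeros.
  x = 0: [0↦2, 1↦2, 2↦2, 3↦2, 4↦2]  zeros at y ∈ ∅
  x = 1: [0↦0, 1↦2, 2↦4, 3↦1, 4↦3]  zeros at y ∈ {0}
  x = 2: [0↦0, 1↦4, 2↦3, 3↦2, 4↦1]  zeros at y ∈ {0}
  x = 3: [0↦2, 1↦3, 2↦4, 3↦0, 4↦1]  zeros at y ∈ {3}
  x = 4: [0↦1, 1↦4, 2↦2, 3↦0, 4↦3]  zeros at y ∈ {3}
Collecting zeros: affine points = {(1, 0), (2, 0), (3, 3), (4, 3)}.
Total count |C(F_5)_aff| = 4.


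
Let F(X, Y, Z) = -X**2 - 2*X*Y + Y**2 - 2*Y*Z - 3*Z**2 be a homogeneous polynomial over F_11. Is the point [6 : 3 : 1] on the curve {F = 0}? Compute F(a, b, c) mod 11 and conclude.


F(6,3,1) ≡ 5 (mod 11); P is NOT on the curve.

Evaluate F(6, 3, 1) term-by-term (mod 11).
  -X**2 ↦ -1·36·1·1 = -36
  -2*X*Y ↦ -2·6·3·1 = -36
  Y**2 ↦ 1·1·9·1 = 9
  -2*Y*Z ↦ -2·1·3·1 = -6
  -3*Z**2 ↦ -3·1·1·1 = -3
Sum: F(6, 3, 1) = (-36) + (-36) + (9) + (-6) + (-3) = -72.
Reducing mod 11: -72 ≡ 5 (mod 11).
Since F(a, b, c) ≡ 5 ≠ 0 (mod 11), P does NOT lie on the curve.


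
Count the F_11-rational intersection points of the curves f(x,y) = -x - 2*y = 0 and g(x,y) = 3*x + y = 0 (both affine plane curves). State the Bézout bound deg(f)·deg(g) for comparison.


Common zeros: {(0, 0)}; count = 1; Bézout bound = 1.

deg(f) = 1, deg(g) = 1, so Bézout bound = 1.
Scan x ∈ F_11. For each x, list the y ∈ F_11 with f(x, y) ≡ 0 and those with g(x, y) ≡ 0 (mod 11); the common zeros in that column are the intersection.
  x = 0: f ≡ 0 at y ∈ {0}; g ≡ 0 at y ∈ {0}; common: {0}.
  x = 1: f ≡ 0 at y ∈ {5}; g ≡ 0 at y ∈ {8}; common: ∅.
  x = 2: f ≡ 0 at y ∈ {10}; g ≡ 0 at y ∈ {5}; common: ∅.
  x = 3: f ≡ 0 at y ∈ {4}; g ≡ 0 at y ∈ {2}; common: ∅.
  x = 4: f ≡ 0 at y ∈ {9}; g ≡ 0 at y ∈ {10}; common: ∅.
  x = 5: f ≡ 0 at y ∈ {3}; g ≡ 0 at y ∈ {7}; common: ∅.
  x = 6: f ≡ 0 at y ∈ {8}; g ≡ 0 at y ∈ {4}; common: ∅.
  x = 7: f ≡ 0 at y ∈ {2}; g ≡ 0 at y ∈ {1}; common: ∅.
  x = 8: f ≡ 0 at y ∈ {7}; g ≡ 0 at y ∈ {9}; common: ∅.
  x = 9: f ≡ 0 at y ∈ {1}; g ≡ 0 at y ∈ {6}; common: ∅.
  x = 10: f ≡ 0 at y ∈ {6}; g ≡ 0 at y ∈ {3}; common: ∅.
Collecting: common zeros = {(0, 0)}, so the count is 1.
Comparison with the Bézout bound: 1 ≤ 1 = deg(f)·deg(g), as expected for curves with no common component (the bound is attained).


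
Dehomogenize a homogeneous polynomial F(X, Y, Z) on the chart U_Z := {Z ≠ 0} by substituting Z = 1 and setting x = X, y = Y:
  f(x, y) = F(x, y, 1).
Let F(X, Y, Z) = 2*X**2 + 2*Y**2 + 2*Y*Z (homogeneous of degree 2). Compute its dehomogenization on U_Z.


f(x, y) = 2*x**2 + 2*y**2 + 2*y

On U_Z we set Z = 1. Each monomial c·X^i·Y^j·Z^k in F becomes c·x^i·y^j·1^k = c·x^i·y^j.
Substituting Z = 1: F(X, Y, 1) = 2*x**2 + 2*y**2 + 2*y.
Note: deg(f) ≤ deg(F) = 2; strict inequality happens when F is divisible by Z (lost terms).


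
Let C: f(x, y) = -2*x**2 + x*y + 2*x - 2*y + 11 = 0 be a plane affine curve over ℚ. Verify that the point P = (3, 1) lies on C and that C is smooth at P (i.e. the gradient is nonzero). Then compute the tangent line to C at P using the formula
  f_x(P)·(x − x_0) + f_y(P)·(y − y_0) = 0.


Tangent line at P: -9*x + y + 26 = 0.

Step 1: f(3, 1) = 0, so P lies on C.
Step 2: partial derivatives
  f_x(x, y) = -4*x + y + 2, f_y(x, y) = x - 2.
  f_x(P) = -9, f_y(P) = 1 (gradient nonzero, so P is smooth).
Step 3: tangent line at P: -9·(x − 3) + 1·(y − 1) = 0.
Expanding: -9*x + y + 26 = 0.


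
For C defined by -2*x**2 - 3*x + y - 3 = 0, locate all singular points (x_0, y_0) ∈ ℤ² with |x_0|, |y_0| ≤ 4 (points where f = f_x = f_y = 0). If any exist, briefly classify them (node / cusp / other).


No singular points in the scanned grid; C is smooth there.

Compute partial derivatives:
  f_x = -4*x - 3.
  f_y = 1.
f_y = 1 is a nonzero constant, so f_y never vanishes: no point (x, y) can satisfy f = f_x = f_y = 0. In particular no (x, y) ∈ {−4, ..., 4}² is singular; the curve is smooth.


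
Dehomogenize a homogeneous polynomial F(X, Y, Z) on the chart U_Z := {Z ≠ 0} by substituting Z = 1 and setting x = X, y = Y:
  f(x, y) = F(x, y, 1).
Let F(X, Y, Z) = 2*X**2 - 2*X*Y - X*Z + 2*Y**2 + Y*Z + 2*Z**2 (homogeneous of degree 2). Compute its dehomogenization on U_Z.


f(x, y) = 2*x**2 - 2*x*y - x + 2*y**2 + y + 2

On U_Z we set Z = 1. Each monomial c·X^i·Y^j·Z^k in F becomes c·x^i·y^j·1^k = c·x^i·y^j.
Substituting Z = 1: F(X, Y, 1) = 2*x**2 - 2*x*y - x + 2*y**2 + y + 2.
Note: deg(f) ≤ deg(F) = 2; strict inequality happens when F is divisible by Z (lost terms).


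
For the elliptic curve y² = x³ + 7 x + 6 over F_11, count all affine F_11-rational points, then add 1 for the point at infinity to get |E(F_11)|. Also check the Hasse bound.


Affine points = {(1, 5), (1, 6), (5, 1), (5, 10), (6, 0), (10, 3), (10, 8)}; affine count = 7; |E(F_11)| = 8.

Discriminant check: Δ ∝ 4a³ + 27b² = 4·7³ + 27·6² = 4·343 + 27·36 ≡ 1 (mod 11). Nonzero ⇒ E is nonsingular.
For each x ∈ F_11, compute rhs = x³ + 7·x + 6 mod 11, then count y ∈ F_11 with y² ≡ rhs.
  x = 0: rhs = 6, matching y values: none (0 points).
  x = 1: rhs = 3, matching y values: 5, 6 (2 points).
  x = 2: rhs = 6, matching y values: none (0 points).
  x = 3: rhs = 10, matching y values: none (0 points).
  x = 4: rhs = 10, matching y values: none (0 points).
  x = 5: rhs = 1, matching y values: 1, 10 (2 points).
  x = 6: rhs = 0, matching y values: 0 (1 points).
  x = 7: rhs = 2, matching y values: none (0 points).
  x = 8: rhs = 2, matching y values: none (0 points).
  x = 9: rhs = 6, matching y values: none (0 points).
  x = 10: rhs = 9, matching y values: 3, 8 (2 points).
Total affine count: 7.
Full point count |E(F_11)| = 7 + 1 = 8.
Hasse bound: |8 − (11+1)| = |-4| = 4 ≤ 2√11 ≈ 6.6332 ✓.


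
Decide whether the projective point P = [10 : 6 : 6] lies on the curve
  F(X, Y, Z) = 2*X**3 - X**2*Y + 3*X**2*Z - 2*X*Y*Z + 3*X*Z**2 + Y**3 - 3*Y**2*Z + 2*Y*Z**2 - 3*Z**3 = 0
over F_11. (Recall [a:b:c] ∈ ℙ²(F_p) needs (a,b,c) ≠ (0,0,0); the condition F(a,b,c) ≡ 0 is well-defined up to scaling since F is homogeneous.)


F(10,6,6) ≡ 8 (mod 11); P is NOT on the curve.

Evaluate F(10, 6, 6) term-by-term (mod 11).
  2*X**3 ↦ 2·1000·1·1 = 2000
  -X**2*Y ↦ -1·100·6·1 = -600
  3*X**2*Z ↦ 3·100·1·6 = 1800
  -2*X*Y*Z ↦ -2·10·6·6 = -720
  3*X*Z**2 ↦ 3·10·1·36 = 1080
  Y**3 ↦ 1·1·216·1 = 216
  -3*Y**2*Z ↦ -3·1·36·6 = -648
  2*Y*Z**2 ↦ 2·1·6·36 = 432
  -3*Z**3 ↦ -3·1·1·216 = -648
Sum: F(10, 6, 6) = (2000) + (-600) + (1800) + (-720) + (1080) + (216) + (-648) + (432) + (-648) = 2912.
Reducing mod 11: 2912 ≡ 8 (mod 11).
Since F(a, b, c) ≡ 8 ≠ 0 (mod 11), P does NOT lie on the curve.


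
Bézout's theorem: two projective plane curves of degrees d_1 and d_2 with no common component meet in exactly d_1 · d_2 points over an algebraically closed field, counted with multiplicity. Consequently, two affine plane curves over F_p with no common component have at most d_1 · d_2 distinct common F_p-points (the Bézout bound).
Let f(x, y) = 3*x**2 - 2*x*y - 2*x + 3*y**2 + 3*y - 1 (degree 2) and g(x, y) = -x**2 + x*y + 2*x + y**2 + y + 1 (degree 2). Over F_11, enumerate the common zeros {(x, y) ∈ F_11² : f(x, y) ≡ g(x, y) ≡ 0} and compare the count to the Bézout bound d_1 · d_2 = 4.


Common zeros: ∅; count = 0; Bézout bound = 4.

deg(f) = 2, deg(g) = 2, so Bézout bound = 4.
Scan x ∈ F_11. For each x, list the y ∈ F_11 with f(x, y) ≡ 0 and those with g(x, y) ≡ 0 (mod 11); the common zeros in that column are the intersection.
  x = 0: f ≡ 0 at y ∈ ∅; g ≡ 0 at y ∈ ∅; common: ∅.
  x = 1: f ≡ 0 at y ∈ {0, 7}; g ≡ 0 at y ∈ ∅; common: ∅.
  x = 2: f ≡ 0 at y ∈ {5, 10}; g ≡ 0 at y ∈ {2, 6}; common: ∅.
  x = 3: f ≡ 0 at y ∈ {6}; g ≡ 0 at y ∈ ∅; common: ∅.
  x = 4: f ≡ 0 at y ∈ ∅; g ≡ 0 at y ∈ {7, 10}; common: ∅.
  x = 5: f ≡ 0 at y ∈ ∅; g ≡ 0 at y ∈ {7, 9}; common: ∅.
  x = 6: f ≡ 0 at y ∈ ∅; g ≡ 0 at y ∈ {6, 9}; common: ∅.
  x = 7: f ≡ 0 at y ∈ {0}; g ≡ 0 at y ∈ ∅; common: ∅.
  x = 8: f ≡ 0 at y ∈ {1, 7}; g ≡ 0 at y ∈ {3, 10}; common: ∅.
  x = 9: f ≡ 0 at y ∈ {6, 10}; g ≡ 0 at y ∈ ∅; common: ∅.
  x = 10: f ≡ 0 at y ∈ ∅; g ≡ 0 at y ∈ ∅; common: ∅.
Collecting: common zeros = ∅, so the count is 0.
Comparison with the Bézout bound: 0 ≤ 4 = deg(f)·deg(g), as expected for curves with no common component (the affine F_11-count falls short of the bound because intersections may lie at infinity, over extension fields, or carry multiplicity).


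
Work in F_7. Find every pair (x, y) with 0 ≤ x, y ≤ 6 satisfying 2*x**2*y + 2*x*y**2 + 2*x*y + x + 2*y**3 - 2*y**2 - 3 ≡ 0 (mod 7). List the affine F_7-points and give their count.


Affine F_7-points: {(0, 6), (3, 0), (4, 1), (4, 4), (4, 6), (5, 3), (6, 3)}; count = 7.

For each of the 49 pairs (x, y) ∈ F_7², evaluate f(x, y) mod 7. Record the zeros.
  x = 0: [0↦4, 1↦4, 2↦5, 3↦5, 4↦2, 5↦1, 6↦0]  zeros at y ∈ {6}
  x = 1: [0↦5, 1↦4, 2↦1, 3↦1, 4↦2, 5↦2, 6↦6]  zeros at y ∈ ∅
  x = 2: [0↦6, 1↦1, 2↦5, 3↦2, 4↦4, 5↦2, 6↦1]  zeros at y ∈ ∅
  x = 3: [0↦0, 1↦2, 2↦3, 3↦1, 4↦1, 5↦1, 6↦6]  zeros at y ∈ {0}
  x = 4: [0↦1, 1↦0, 2↦2, 3↦5, 4↦0, 5↦6, 6↦0]  zeros at y ∈ {1, 4, 6}
  x = 5: [0↦2, 1↦2, 2↦2, 3↦0, 4↦1, 5↦3, 6↦4]  zeros at y ∈ {3}
  x = 6: [0↦3, 1↦1, 2↦3, 3↦0, 4↦4, 5↦6, 6↦4]  zeros at y ∈ {3}
Collecting zeros: affine points = {(0, 6), (3, 0), (4, 1), (4, 4), (4, 6), (5, 3), (6, 3)}.
Total count |C(F_7)_aff| = 7.


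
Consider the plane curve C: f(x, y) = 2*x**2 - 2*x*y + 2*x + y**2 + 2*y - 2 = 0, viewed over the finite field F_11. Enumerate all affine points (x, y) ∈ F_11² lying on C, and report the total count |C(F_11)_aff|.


Affine F_11-points: {(0, 4), (0, 5), (1, 3), (1, 8), (3, 0), (3, 4), (4, 1), (4, 5), (6, 2), (6, 8), (7, 0), (7, 1)}; count = 12.

For each of the 121 pairs (x, y) ∈ F_11², evaluate f(x, y) mod 11. Record the zeros.
  x = 0: [0↦9, 1↦1, 2↦6, 3↦2, 4↦0, 5↦0, 6↦2, 7↦6, 8↦1, 9↦9, 10↦8]  zeros at y ∈ {4, 5}
  x = 1: [0↦2, 1↦3, 2↦6, 3↦0, 4↦7, 5↦5, 6↦5, 7↦7, 8↦0, 9↦6, 10↦3]  zeros at y ∈ {3, 8}
  x = 2: [0↦10, 1↦9, 2↦10, 3↦2, 4↦7, 5↦3, 6↦1, 7↦1, 8↦3, 9↦7, 10↦2]  zeros at y ∈ ∅
  x = 3: [0↦0, 1↦8, 2↦7, 3↦8, 4↦0, 5↦5, 6↦1, 7↦10, 8↦10, 9↦1, 10↦5]  zeros at y ∈ {0, 4}
  x = 4: [0↦5, 1↦0, 2↦8, 3↦7, 4↦8, 5↦0, 6↦5, 7↦1, 8↦10, 9↦10, 10↦1]  zeros at y ∈ {1, 5}
  x = 5: [0↦3, 1↦7, 2↦2, 3↦10, 4↦9, 5↦10, 6↦2, 7↦7, 8↦3, 9↦1, 10↦1]  zeros at y ∈ ∅
  x = 6: [0↦5, 1↦7, 2↦0, 3↦6, 4↦3, 5↦2, 6↦3, 7↦6, 8↦0, 9↦7, 10↦5]  zeros at y ∈ {2, 8}
  x = 7: [0↦0, 1↦0, 2↦2, 3↦6, 4↦1, 5↦9, 6↦8, 7↦9, 8↦1, 9↦6, 10↦2]  zeros at y ∈ {0, 1}
  x = 8: [0↦10, 1↦8, 2↦8, 3↦10, 4↦3, 5↦9, 6↦6, 7↦5, 8↦6, 9↦9, 10↦3]  zeros at y ∈ ∅
  x = 9: [0↦2, 1↦9, 2↦7, 3↦7, 4↦9, 5↦2, 6↦8, 7↦5, 8↦4, 9↦5, 10↦8]  zeros at y ∈ ∅
  x = 10: [0↦9, 1↦3, 2↦10, 3↦8, 4↦8, 5↦10, 6↦3, 7↦9, 8↦6, 9↦5, 10↦6]  zeros at y ∈ ∅
Collecting zeros: affine points = {(0, 4), (0, 5), (1, 3), (1, 8), (3, 0), (3, 4), (4, 1), (4, 5), (6, 2), (6, 8), (7, 0), (7, 1)}.
Total count |C(F_11)_aff| = 12.


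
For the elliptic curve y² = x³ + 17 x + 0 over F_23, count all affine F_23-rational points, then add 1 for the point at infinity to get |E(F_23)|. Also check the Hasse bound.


Affine points = {(0, 0), (1, 8), (1, 15), (3, 3), (3, 20), (5, 7), (5, 16), (7, 5), (7, 18), (8, 2), (8, 21), (9, 10), (9, 13), (11, 0), (12, 0), (13, 7), (13, 16), (17, 2), (17, 21), (19, 11), (19, 12), (21, 2), (21, 21)}; affine count = 23; |E(F_23)| = 24.

Discriminant check: Δ ∝ 4a³ + 27b² = 4·17³ + 27·0² = 4·4913 + 27·0 ≡ 10 (mod 23). Nonzero ⇒ E is nonsingular.
For each x ∈ F_23, compute rhs = x³ + 17·x + 0 mod 23, then count y ∈ F_23 with y² ≡ rhs.
  x = 0: rhs = 0, matching y values: 0 (1 points).
  x = 1: rhs = 18, matching y values: 8, 15 (2 points).
  x = 2: rhs = 19, matching y values: none (0 points).
  x = 3: rhs = 9, matching y values: 3, 20 (2 points).
  x = 4: rhs = 17, matching y values: none (0 points).
  x = 5: rhs = 3, matching y values: 7, 16 (2 points).
  x = 6: rhs = 19, matching y values: none (0 points).
  x = 7: rhs = 2, matching y values: 5, 18 (2 points).
  x = 8: rhs = 4, matching y values: 2, 21 (2 points).
  x = 9: rhs = 8, matching y values: 10, 13 (2 points).
  x = 10: rhs = 20, matching y values: none (0 points).
  x = 11: rhs = 0, matching y values: 0 (1 points).
  x = 12: rhs = 0, matching y values: 0 (1 points).
  x = 13: rhs = 3, matching y values: 7, 16 (2 points).
  x = 14: rhs = 15, matching y values: none (0 points).
  x = 15: rhs = 19, matching y values: none (0 points).
  x = 16: rhs = 21, matching y values: none (0 points).
  x = 17: rhs = 4, matching y values: 2, 21 (2 points).
  x = 18: rhs = 20, matching y values: none (0 points).
  x = 19: rhs = 6, matching y values: 11, 12 (2 points).
  x = 20: rhs = 14, matching y values: none (0 points).
  x = 21: rhs = 4, matching y values: 2, 21 (2 points).
  x = 22: rhs = 5, matching y values: none (0 points).
Total affine count: 23.
Full point count |E(F_23)| = 23 + 1 = 24.
Hasse bound: |24 − (23+1)| = |0| = 0 ≤ 2√23 ≈ 9.5917 ✓.
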